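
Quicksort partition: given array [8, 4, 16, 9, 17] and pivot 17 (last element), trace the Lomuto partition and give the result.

Lomuto partition with pivot = 17:

Initial array: [8, 4, 16, 9, 17]

arr[0]=8 <= 17: swap with position 0, array becomes [8, 4, 16, 9, 17]
arr[1]=4 <= 17: swap with position 1, array becomes [8, 4, 16, 9, 17]
arr[2]=16 <= 17: swap with position 2, array becomes [8, 4, 16, 9, 17]
arr[3]=9 <= 17: swap with position 3, array becomes [8, 4, 16, 9, 17]

Place pivot at position 4: [8, 4, 16, 9, 17]
Pivot position: 4

After partitioning with pivot 17, the array becomes [8, 4, 16, 9, 17]. The pivot is placed at index 4. All elements to the left of the pivot are <= 17, and all elements to the right are > 17.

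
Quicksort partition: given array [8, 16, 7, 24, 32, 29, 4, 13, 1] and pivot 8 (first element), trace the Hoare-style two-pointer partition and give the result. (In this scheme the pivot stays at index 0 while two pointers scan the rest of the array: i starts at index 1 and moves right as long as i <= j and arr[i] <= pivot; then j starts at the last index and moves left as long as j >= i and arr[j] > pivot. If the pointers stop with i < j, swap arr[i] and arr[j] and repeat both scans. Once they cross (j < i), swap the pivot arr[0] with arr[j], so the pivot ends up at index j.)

Hoare-style two-pointer partition with pivot = 8:

Initial array: [8, 16, 7, 24, 32, 29, 4, 13, 1]

Pointers start at i = 1, j = 8.
i stops at index 1 (arr[1]=16 > 8), j stops at index 8 (arr[8]=1 <= 8): swap arr[1] and arr[8], array becomes [8, 1, 7, 24, 32, 29, 4, 13, 16]
i stops at index 3 (arr[3]=24 > 8), j stops at index 6 (arr[6]=4 <= 8): swap arr[3] and arr[6], array becomes [8, 1, 7, 4, 32, 29, 24, 13, 16]
i ends at 4, j ends at 3: the pointers have crossed (j < i), so scanning stops.

Swap pivot arr[0] with arr[3] to place pivot at position 3: [4, 1, 7, 8, 32, 29, 24, 13, 16]
Pivot position: 3

After partitioning with pivot 8, the array becomes [4, 1, 7, 8, 32, 29, 24, 13, 16]. The pivot is placed at index 3. All elements to the left of the pivot are <= 8, and all elements to the right are > 8.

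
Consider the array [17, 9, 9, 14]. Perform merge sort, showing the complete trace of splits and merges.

Merge sort trace:

Split: [17, 9, 9, 14] -> [17, 9] and [9, 14]
  Split: [17, 9] -> [17] and [9]
  Merge: [17] + [9] -> [9, 17]
  Split: [9, 14] -> [9] and [14]
  Merge: [9] + [14] -> [9, 14]
Merge: [9, 17] + [9, 14] -> [9, 9, 14, 17]

Final sorted array: [9, 9, 14, 17]

The merge sort proceeds by recursively splitting the array and merging sorted halves.
After all merges, the sorted array is [9, 9, 14, 17].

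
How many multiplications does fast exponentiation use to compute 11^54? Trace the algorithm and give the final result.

Computing 11^54 by squaring (build up from 11^1; each line after the first costs one multiplication):

11^1 = 11
11^2 = (11^1)^2 = 11^2 = 121
11^3 = 11 * 11^2 = 11 * 121 = 1331
11^6 = (11^3)^2 = 1331^2 = 1771561
11^12 = (11^6)^2 = 1771561^2 = 3138428376721
11^13 = 11 * 11^12 = 11 * 3138428376721 = 34522712143931
11^26 = (11^13)^2 = 34522712143931^2 = 1191817653772720942460132761
11^27 = 11 * 11^26 = 11 * 1191817653772720942460132761 = 13109994191499930367061460371
11^54 = (11^27)^2 = 13109994191499930367061460371^2 = 171871947701161912897410416779483616222663749691203457641

Result: 171871947701161912897410416779483616222663749691203457641
Multiplications needed: 8 (8 lines after 11^1)

11^54 = 171871947701161912897410416779483616222663749691203457641. Using exponentiation by squaring, this requires 8 multiplications. The key idea: if the exponent is even, square the half-power; if odd, multiply by the base once.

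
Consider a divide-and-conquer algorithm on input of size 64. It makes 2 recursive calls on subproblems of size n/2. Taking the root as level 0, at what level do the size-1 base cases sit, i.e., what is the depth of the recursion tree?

For divide and conquer with division factor 2:

Problem sizes at each level:
Level 0: 64
Level 1: 32
Level 2: 16
Level 3: 8
Level 4: 4
Level 5: 2
Level 6: 1

The root is level 0 and the size-1 base case is level 6 (the tree spans levels 0 through 6, i.e. 7 levels counting the root), so the depth is the number of divisions: log_2(64) = 6

The recursion tree depth is log_2(64) = 6. At each level, the problem size is divided by 2, so it takes 6 divisions to reduce to a base case of size 1. The algorithm makes 2 recursive calls at each level.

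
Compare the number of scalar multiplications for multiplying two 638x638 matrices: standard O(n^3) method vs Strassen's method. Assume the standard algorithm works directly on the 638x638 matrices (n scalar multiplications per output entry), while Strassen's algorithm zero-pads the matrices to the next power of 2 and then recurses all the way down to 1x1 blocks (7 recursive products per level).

Matrix multiplication for 638x638 matrices:

Strassen's algorithm requires power-of-2 dimensions. Pad 638x638 to 1024x1024 (next power of 2).

Standard algorithm: 638^3 = 259694072 multiplications
Strassen's algorithm: 7^(log2(1024)) = 7^10 = 282475249 multiplications
Difference: 259694072 - 282475249 = -22781177 (Strassen uses MORE here due to padding overhead — for small or just-over-power-of-2 n, padding can outweigh the per-level savings)

Standard: 259694072 multiplications (638^3). Strassen: 282475249 multiplications (7^10, after padding to 1024x1024). Strassen reduces 8 recursive multiplications to 7 at each level.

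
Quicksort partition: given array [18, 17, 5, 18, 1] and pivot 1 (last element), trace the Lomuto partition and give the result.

Lomuto partition with pivot = 1:

Initial array: [18, 17, 5, 18, 1]

arr[0]=18 > 1: no swap
arr[1]=17 > 1: no swap
arr[2]=5 > 1: no swap
arr[3]=18 > 1: no swap

Place pivot at position 0: [1, 17, 5, 18, 18]
Pivot position: 0

After partitioning with pivot 1, the array becomes [1, 17, 5, 18, 18]. The pivot is placed at index 0. All elements to the left of the pivot are <= 1, and all elements to the right are > 1.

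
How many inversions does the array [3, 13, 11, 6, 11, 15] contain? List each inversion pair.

Finding inversions in [3, 13, 11, 6, 11, 15]:

(1, 2): arr[1]=13 > arr[2]=11
(1, 3): arr[1]=13 > arr[3]=6
(1, 4): arr[1]=13 > arr[4]=11
(2, 3): arr[2]=11 > arr[3]=6

Total inversions: 4

The array has 4 inversion(s): (1,2), (1,3), (1,4), (2,3). Each pair (i,j) satisfies i < j and arr[i] > arr[j].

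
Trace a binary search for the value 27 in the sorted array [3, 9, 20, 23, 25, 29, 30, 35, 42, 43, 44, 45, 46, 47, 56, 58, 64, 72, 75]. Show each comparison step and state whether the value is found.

Binary search for 27 in [3, 9, 20, 23, 25, 29, 30, 35, 42, 43, 44, 45, 46, 47, 56, 58, 64, 72, 75]:

lo=0, hi=18, mid=9, arr[mid]=43 -> 43 > 27, search left half
lo=0, hi=8, mid=4, arr[mid]=25 -> 25 < 27, search right half
lo=5, hi=8, mid=6, arr[mid]=30 -> 30 > 27, search left half
lo=5, hi=5, mid=5, arr[mid]=29 -> 29 > 27, search left half
lo=5 > hi=4, target 27 not found

Binary search determines that 27 is not in the array after 4 comparisons. The search space was exhausted without finding the target.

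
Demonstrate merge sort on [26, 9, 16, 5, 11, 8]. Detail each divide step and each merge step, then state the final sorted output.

Merge sort trace:

Split: [26, 9, 16, 5, 11, 8] -> [26, 9, 16] and [5, 11, 8]
  Split: [26, 9, 16] -> [26] and [9, 16]
    Split: [9, 16] -> [9] and [16]
    Merge: [9] + [16] -> [9, 16]
  Merge: [26] + [9, 16] -> [9, 16, 26]
  Split: [5, 11, 8] -> [5] and [11, 8]
    Split: [11, 8] -> [11] and [8]
    Merge: [11] + [8] -> [8, 11]
  Merge: [5] + [8, 11] -> [5, 8, 11]
Merge: [9, 16, 26] + [5, 8, 11] -> [5, 8, 9, 11, 16, 26]

Final sorted array: [5, 8, 9, 11, 16, 26]

The merge sort proceeds by recursively splitting the array and merging sorted halves.
After all merges, the sorted array is [5, 8, 9, 11, 16, 26].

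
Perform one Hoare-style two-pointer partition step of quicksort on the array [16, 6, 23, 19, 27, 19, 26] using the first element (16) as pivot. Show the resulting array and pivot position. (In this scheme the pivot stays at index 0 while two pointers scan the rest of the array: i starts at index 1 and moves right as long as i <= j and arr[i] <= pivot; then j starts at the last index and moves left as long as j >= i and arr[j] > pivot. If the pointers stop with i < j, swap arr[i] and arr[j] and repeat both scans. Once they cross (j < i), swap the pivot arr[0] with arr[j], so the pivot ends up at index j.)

Hoare-style two-pointer partition with pivot = 16:

Initial array: [16, 6, 23, 19, 27, 19, 26]

Pointers start at i = 1, j = 6.
i ends at 2, j ends at 1: the pointers have crossed (j < i), so scanning stops.

Swap pivot arr[0] with arr[1] to place pivot at position 1: [6, 16, 23, 19, 27, 19, 26]
Pivot position: 1

After partitioning with pivot 16, the array becomes [6, 16, 23, 19, 27, 19, 26]. The pivot is placed at index 1. All elements to the left of the pivot are <= 16, and all elements to the right are > 16.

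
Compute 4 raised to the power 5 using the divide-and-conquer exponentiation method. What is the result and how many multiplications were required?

Computing 4^5 by squaring (build up from 4^1; each line after the first costs one multiplication):

4^1 = 4
4^2 = (4^1)^2 = 4^2 = 16
4^4 = (4^2)^2 = 16^2 = 256
4^5 = 4 * 4^4 = 4 * 256 = 1024

Result: 1024
Multiplications needed: 3 (3 lines after 4^1)

4^5 = 1024. Using exponentiation by squaring, this requires 3 multiplications. The key idea: if the exponent is even, square the half-power; if odd, multiply by the base once.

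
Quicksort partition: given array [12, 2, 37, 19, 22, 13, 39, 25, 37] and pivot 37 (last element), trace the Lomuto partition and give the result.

Lomuto partition with pivot = 37:

Initial array: [12, 2, 37, 19, 22, 13, 39, 25, 37]

arr[0]=12 <= 37: swap with position 0, array becomes [12, 2, 37, 19, 22, 13, 39, 25, 37]
arr[1]=2 <= 37: swap with position 1, array becomes [12, 2, 37, 19, 22, 13, 39, 25, 37]
arr[2]=37 <= 37: swap with position 2, array becomes [12, 2, 37, 19, 22, 13, 39, 25, 37]
arr[3]=19 <= 37: swap with position 3, array becomes [12, 2, 37, 19, 22, 13, 39, 25, 37]
arr[4]=22 <= 37: swap with position 4, array becomes [12, 2, 37, 19, 22, 13, 39, 25, 37]
arr[5]=13 <= 37: swap with position 5, array becomes [12, 2, 37, 19, 22, 13, 39, 25, 37]
arr[6]=39 > 37: no swap
arr[7]=25 <= 37: swap with position 6, array becomes [12, 2, 37, 19, 22, 13, 25, 39, 37]

Place pivot at position 7: [12, 2, 37, 19, 22, 13, 25, 37, 39]
Pivot position: 7

After partitioning with pivot 37, the array becomes [12, 2, 37, 19, 22, 13, 25, 37, 39]. The pivot is placed at index 7. All elements to the left of the pivot are <= 37, and all elements to the right are > 37.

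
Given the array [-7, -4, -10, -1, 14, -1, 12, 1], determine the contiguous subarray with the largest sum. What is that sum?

Using Kadane's algorithm on [-7, -4, -10, -1, 14, -1, 12, 1]:

Scanning through the array:
Position 1 (value -4): max_ending_here = -4, max_so_far = -4
Position 2 (value -10): max_ending_here = -10, max_so_far = -4
Position 3 (value -1): max_ending_here = -1, max_so_far = -1
Position 4 (value 14): max_ending_here = 14, max_so_far = 14
Position 5 (value -1): max_ending_here = 13, max_so_far = 14
Position 6 (value 12): max_ending_here = 25, max_so_far = 25
Position 7 (value 1): max_ending_here = 26, max_so_far = 26

Maximum subarray: [14, -1, 12, 1]
Maximum sum: 26

The maximum subarray is [14, -1, 12, 1] with sum 26. This subarray runs from index 4 to index 7.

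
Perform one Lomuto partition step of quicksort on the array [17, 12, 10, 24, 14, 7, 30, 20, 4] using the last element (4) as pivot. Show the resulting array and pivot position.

Lomuto partition with pivot = 4:

Initial array: [17, 12, 10, 24, 14, 7, 30, 20, 4]

arr[0]=17 > 4: no swap
arr[1]=12 > 4: no swap
arr[2]=10 > 4: no swap
arr[3]=24 > 4: no swap
arr[4]=14 > 4: no swap
arr[5]=7 > 4: no swap
arr[6]=30 > 4: no swap
arr[7]=20 > 4: no swap

Place pivot at position 0: [4, 12, 10, 24, 14, 7, 30, 20, 17]
Pivot position: 0

After partitioning with pivot 4, the array becomes [4, 12, 10, 24, 14, 7, 30, 20, 17]. The pivot is placed at index 0. All elements to the left of the pivot are <= 4, and all elements to the right are > 4.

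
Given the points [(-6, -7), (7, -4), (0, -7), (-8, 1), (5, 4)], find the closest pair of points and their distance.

Computing all pairwise distances among 5 points:

d((-6, -7), (7, -4)) = 13.3417
d((-6, -7), (0, -7)) = 6.0 <-- minimum
d((-6, -7), (-8, 1)) = 8.2462
d((-6, -7), (5, 4)) = 15.5563
d((7, -4), (0, -7)) = 7.6158
d((7, -4), (-8, 1)) = 15.8114
d((7, -4), (5, 4)) = 8.2462
d((0, -7), (-8, 1)) = 11.3137
d((0, -7), (5, 4)) = 12.083
d((-8, 1), (5, 4)) = 13.3417

Closest pair: (-6, -7) and (0, -7) with distance 6.0

The closest pair is (-6, -7) and (0, -7) with Euclidean distance 6.0. For 5 points, brute-force pairwise comparison is shown above. For large n, the divide-and-conquer algorithm (sort by x, recurse on halves, check the dividing strip) achieves O(n log n).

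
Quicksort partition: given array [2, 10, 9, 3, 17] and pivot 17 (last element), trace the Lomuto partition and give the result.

Lomuto partition with pivot = 17:

Initial array: [2, 10, 9, 3, 17]

arr[0]=2 <= 17: swap with position 0, array becomes [2, 10, 9, 3, 17]
arr[1]=10 <= 17: swap with position 1, array becomes [2, 10, 9, 3, 17]
arr[2]=9 <= 17: swap with position 2, array becomes [2, 10, 9, 3, 17]
arr[3]=3 <= 17: swap with position 3, array becomes [2, 10, 9, 3, 17]

Place pivot at position 4: [2, 10, 9, 3, 17]
Pivot position: 4

After partitioning with pivot 17, the array becomes [2, 10, 9, 3, 17]. The pivot is placed at index 4. All elements to the left of the pivot are <= 17, and all elements to the right are > 17.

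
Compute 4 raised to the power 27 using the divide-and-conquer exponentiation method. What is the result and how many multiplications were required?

Computing 4^27 by squaring (build up from 4^1; each line after the first costs one multiplication):

4^1 = 4
4^2 = (4^1)^2 = 4^2 = 16
4^3 = 4 * 4^2 = 4 * 16 = 64
4^6 = (4^3)^2 = 64^2 = 4096
4^12 = (4^6)^2 = 4096^2 = 16777216
4^13 = 4 * 4^12 = 4 * 16777216 = 67108864
4^26 = (4^13)^2 = 67108864^2 = 4503599627370496
4^27 = 4 * 4^26 = 4 * 4503599627370496 = 18014398509481984

Result: 18014398509481984
Multiplications needed: 7 (7 lines after 4^1)

4^27 = 18014398509481984. Using exponentiation by squaring, this requires 7 multiplications. The key idea: if the exponent is even, square the half-power; if odd, multiply by the base once.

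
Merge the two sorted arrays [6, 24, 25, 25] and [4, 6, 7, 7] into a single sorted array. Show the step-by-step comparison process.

Merging process:

Compare 6 vs 4: take 4 from right. Merged: [4]
Compare 6 vs 6: take 6 from left. Merged: [4, 6]
Compare 24 vs 6: take 6 from right. Merged: [4, 6, 6]
Compare 24 vs 7: take 7 from right. Merged: [4, 6, 6, 7]
Compare 24 vs 7: take 7 from right. Merged: [4, 6, 6, 7, 7]
Append remaining from left: [24, 25, 25]. Merged: [4, 6, 6, 7, 7, 24, 25, 25]

Final merged array: [4, 6, 6, 7, 7, 24, 25, 25]
Total comparisons: 5

The merged array is [4, 6, 6, 7, 7, 24, 25, 25], requiring 5 comparisons. The merge step runs in O(n) time where n is the total number of elements.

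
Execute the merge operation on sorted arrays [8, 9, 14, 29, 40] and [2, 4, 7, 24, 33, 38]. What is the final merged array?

Merging process:

Compare 8 vs 2: take 2 from right. Merged: [2]
Compare 8 vs 4: take 4 from right. Merged: [2, 4]
Compare 8 vs 7: take 7 from right. Merged: [2, 4, 7]
Compare 8 vs 24: take 8 from left. Merged: [2, 4, 7, 8]
Compare 9 vs 24: take 9 from left. Merged: [2, 4, 7, 8, 9]
Compare 14 vs 24: take 14 from left. Merged: [2, 4, 7, 8, 9, 14]
Compare 29 vs 24: take 24 from right. Merged: [2, 4, 7, 8, 9, 14, 24]
Compare 29 vs 33: take 29 from left. Merged: [2, 4, 7, 8, 9, 14, 24, 29]
Compare 40 vs 33: take 33 from right. Merged: [2, 4, 7, 8, 9, 14, 24, 29, 33]
Compare 40 vs 38: take 38 from right. Merged: [2, 4, 7, 8, 9, 14, 24, 29, 33, 38]
Append remaining from left: [40]. Merged: [2, 4, 7, 8, 9, 14, 24, 29, 33, 38, 40]

Final merged array: [2, 4, 7, 8, 9, 14, 24, 29, 33, 38, 40]
Total comparisons: 10

The merged array is [2, 4, 7, 8, 9, 14, 24, 29, 33, 38, 40], requiring 10 comparisons. The merge step runs in O(n) time where n is the total number of elements.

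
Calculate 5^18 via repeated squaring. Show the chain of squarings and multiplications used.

Computing 5^18 by squaring (build up from 5^1; each line after the first costs one multiplication):

5^1 = 5
5^2 = (5^1)^2 = 5^2 = 25
5^4 = (5^2)^2 = 25^2 = 625
5^8 = (5^4)^2 = 625^2 = 390625
5^9 = 5 * 5^8 = 5 * 390625 = 1953125
5^18 = (5^9)^2 = 1953125^2 = 3814697265625

Result: 3814697265625
Multiplications needed: 5 (5 lines after 5^1)

5^18 = 3814697265625. Using exponentiation by squaring, this requires 5 multiplications. The key idea: if the exponent is even, square the half-power; if odd, multiply by the base once.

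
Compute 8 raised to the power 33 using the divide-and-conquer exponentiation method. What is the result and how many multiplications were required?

Computing 8^33 by squaring (build up from 8^1; each line after the first costs one multiplication):

8^1 = 8
8^2 = (8^1)^2 = 8^2 = 64
8^4 = (8^2)^2 = 64^2 = 4096
8^8 = (8^4)^2 = 4096^2 = 16777216
8^16 = (8^8)^2 = 16777216^2 = 281474976710656
8^32 = (8^16)^2 = 281474976710656^2 = 79228162514264337593543950336
8^33 = 8 * 8^32 = 8 * 79228162514264337593543950336 = 633825300114114700748351602688

Result: 633825300114114700748351602688
Multiplications needed: 6 (6 lines after 8^1)

8^33 = 633825300114114700748351602688. Using exponentiation by squaring, this requires 6 multiplications. The key idea: if the exponent is even, square the half-power; if odd, multiply by the base once.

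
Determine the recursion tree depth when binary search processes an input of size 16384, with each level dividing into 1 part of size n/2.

For divide and conquer with division factor 2:

Problem sizes at each level:
Level 0: 16384
Level 1: 8192
Level 2: 4096
Level 3: 2048
Level 4: 1024
Level 5: 512
Level 6: 256
Level 7: 128
Level 8: 64
Level 9: 32
Level 10: 16
Level 11: 8
Level 12: 4
Level 13: 2
Level 14: 1

The root is level 0 and the size-1 base case is level 14 (the tree spans levels 0 through 14, i.e. 15 levels counting the root), so the depth is the number of divisions: log_2(16384) = 14

The recursion tree depth is log_2(16384) = 14. At each level, the problem size is divided by 2, so it takes 14 divisions to reduce to a base case of size 1. The algorithm makes 1 recursive call at each level.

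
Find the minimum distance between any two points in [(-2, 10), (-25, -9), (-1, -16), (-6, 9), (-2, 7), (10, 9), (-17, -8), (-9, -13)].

Computing all pairwise distances among 8 points:

d((-2, 10), (-25, -9)) = 29.8329
d((-2, 10), (-1, -16)) = 26.0192
d((-2, 10), (-6, 9)) = 4.1231
d((-2, 10), (-2, 7)) = 3.0 <-- minimum
d((-2, 10), (10, 9)) = 12.0416
d((-2, 10), (-17, -8)) = 23.4307
d((-2, 10), (-9, -13)) = 24.0416
d((-25, -9), (-1, -16)) = 25.0
d((-25, -9), (-6, 9)) = 26.1725
d((-25, -9), (-2, 7)) = 28.0179
d((-25, -9), (10, 9)) = 39.3573
d((-25, -9), (-17, -8)) = 8.0623
d((-25, -9), (-9, -13)) = 16.4924
d((-1, -16), (-6, 9)) = 25.4951
d((-1, -16), (-2, 7)) = 23.0217
d((-1, -16), (10, 9)) = 27.313
d((-1, -16), (-17, -8)) = 17.8885
d((-1, -16), (-9, -13)) = 8.544
d((-6, 9), (-2, 7)) = 4.4721
d((-6, 9), (10, 9)) = 16.0
d((-6, 9), (-17, -8)) = 20.2485
d((-6, 9), (-9, -13)) = 22.2036
d((-2, 7), (10, 9)) = 12.1655
d((-2, 7), (-17, -8)) = 21.2132
d((-2, 7), (-9, -13)) = 21.1896
d((10, 9), (-17, -8)) = 31.9061
d((10, 9), (-9, -13)) = 29.0689
d((-17, -8), (-9, -13)) = 9.434

Closest pair: (-2, 10) and (-2, 7) with distance 3.0

The closest pair is (-2, 10) and (-2, 7) with Euclidean distance 3.0. For 8 points, brute-force pairwise comparison is shown above. For large n, the divide-and-conquer algorithm (sort by x, recurse on halves, check the dividing strip) achieves O(n log n).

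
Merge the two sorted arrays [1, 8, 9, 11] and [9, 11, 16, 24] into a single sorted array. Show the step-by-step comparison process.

Merging process:

Compare 1 vs 9: take 1 from left. Merged: [1]
Compare 8 vs 9: take 8 from left. Merged: [1, 8]
Compare 9 vs 9: take 9 from left. Merged: [1, 8, 9]
Compare 11 vs 9: take 9 from right. Merged: [1, 8, 9, 9]
Compare 11 vs 11: take 11 from left. Merged: [1, 8, 9, 9, 11]
Append remaining from right: [11, 16, 24]. Merged: [1, 8, 9, 9, 11, 11, 16, 24]

Final merged array: [1, 8, 9, 9, 11, 11, 16, 24]
Total comparisons: 5

The merged array is [1, 8, 9, 9, 11, 11, 16, 24], requiring 5 comparisons. The merge step runs in O(n) time where n is the total number of elements.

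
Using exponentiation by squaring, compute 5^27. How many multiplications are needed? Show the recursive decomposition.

Computing 5^27 by squaring (build up from 5^1; each line after the first costs one multiplication):

5^1 = 5
5^2 = (5^1)^2 = 5^2 = 25
5^3 = 5 * 5^2 = 5 * 25 = 125
5^6 = (5^3)^2 = 125^2 = 15625
5^12 = (5^6)^2 = 15625^2 = 244140625
5^13 = 5 * 5^12 = 5 * 244140625 = 1220703125
5^26 = (5^13)^2 = 1220703125^2 = 1490116119384765625
5^27 = 5 * 5^26 = 5 * 1490116119384765625 = 7450580596923828125

Result: 7450580596923828125
Multiplications needed: 7 (7 lines after 5^1)

5^27 = 7450580596923828125. Using exponentiation by squaring, this requires 7 multiplications. The key idea: if the exponent is even, square the half-power; if odd, multiply by the base once.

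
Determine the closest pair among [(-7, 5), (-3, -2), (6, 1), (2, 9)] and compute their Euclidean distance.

Computing all pairwise distances among 4 points:

d((-7, 5), (-3, -2)) = 8.0623 <-- minimum
d((-7, 5), (6, 1)) = 13.6015
d((-7, 5), (2, 9)) = 9.8489
d((-3, -2), (6, 1)) = 9.4868
d((-3, -2), (2, 9)) = 12.083
d((6, 1), (2, 9)) = 8.9443

Closest pair: (-7, 5) and (-3, -2) with distance 8.0623

The closest pair is (-7, 5) and (-3, -2) with Euclidean distance 8.0623. For 4 points, brute-force pairwise comparison is shown above. For large n, the divide-and-conquer algorithm (sort by x, recurse on halves, check the dividing strip) achieves O(n log n).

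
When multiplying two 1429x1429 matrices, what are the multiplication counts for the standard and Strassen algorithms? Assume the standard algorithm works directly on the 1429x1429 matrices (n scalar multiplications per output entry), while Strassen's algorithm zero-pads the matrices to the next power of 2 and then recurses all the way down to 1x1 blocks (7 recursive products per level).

Matrix multiplication for 1429x1429 matrices:

Strassen's algorithm requires power-of-2 dimensions. Pad 1429x1429 to 2048x2048 (next power of 2).

Standard algorithm: 1429^3 = 2918076589 multiplications
Strassen's algorithm: 7^(log2(2048)) = 7^11 = 1977326743 multiplications
Savings: 2918076589 - 1977326743 = 940749846 multiplications

Standard: 2918076589 multiplications (1429^3). Strassen: 1977326743 multiplications (7^11, after padding to 2048x2048). Strassen reduces 8 recursive multiplications to 7 at each level.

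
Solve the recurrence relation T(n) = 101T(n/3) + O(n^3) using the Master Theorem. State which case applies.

Master Theorem for T(n) = 101T(n/3) + O(n^3):

a = 101, b = 3, c = 3
log_b(a) = log_3(101) = 4.2009

Case 1: c = 3 < log_3(101) = 4.2009
T(n) = O(n^(log_3 101))

For T(n) = 101T(n/3) + O(n^3): log_3(101) = 4.2009. This is Case 1 of the Master Theorem (c < log_b(a), work dominated by leaves), giving O(n^(log_3 101)).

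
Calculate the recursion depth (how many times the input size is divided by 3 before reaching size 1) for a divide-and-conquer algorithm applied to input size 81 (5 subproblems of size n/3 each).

For divide and conquer with division factor 3:

Problem sizes at each level:
Level 0: 81
Level 1: 27
Level 2: 9
Level 3: 3
Level 4: 1

The root is level 0 and the size-1 base case is level 4 (the tree spans levels 0 through 4, i.e. 5 levels counting the root), so the depth is the number of divisions: log_3(81) = 4

The recursion tree depth is log_3(81) = 4. At each level, the problem size is divided by 3, so it takes 4 divisions to reduce to a base case of size 1. The algorithm makes 5 recursive calls at each level.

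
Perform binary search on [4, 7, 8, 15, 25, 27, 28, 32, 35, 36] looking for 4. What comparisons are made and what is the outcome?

Binary search for 4 in [4, 7, 8, 15, 25, 27, 28, 32, 35, 36]:

lo=0, hi=9, mid=4, arr[mid]=25 -> 25 > 4, search left half
lo=0, hi=3, mid=1, arr[mid]=7 -> 7 > 4, search left half
lo=0, hi=0, mid=0, arr[mid]=4 -> Found target at index 0!

Binary search finds 4 at index 0 after 3 comparisons. The search repeatedly halves the search space by comparing with the middle element.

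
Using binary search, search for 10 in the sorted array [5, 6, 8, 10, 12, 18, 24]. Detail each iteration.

Binary search for 10 in [5, 6, 8, 10, 12, 18, 24]:

lo=0, hi=6, mid=3, arr[mid]=10 -> Found target at index 3!

Binary search finds 10 at index 3 after 1 comparisons. The search repeatedly halves the search space by comparing with the middle element.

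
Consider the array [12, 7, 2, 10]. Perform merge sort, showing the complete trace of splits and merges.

Merge sort trace:

Split: [12, 7, 2, 10] -> [12, 7] and [2, 10]
  Split: [12, 7] -> [12] and [7]
  Merge: [12] + [7] -> [7, 12]
  Split: [2, 10] -> [2] and [10]
  Merge: [2] + [10] -> [2, 10]
Merge: [7, 12] + [2, 10] -> [2, 7, 10, 12]

Final sorted array: [2, 7, 10, 12]

The merge sort proceeds by recursively splitting the array and merging sorted halves.
After all merges, the sorted array is [2, 7, 10, 12].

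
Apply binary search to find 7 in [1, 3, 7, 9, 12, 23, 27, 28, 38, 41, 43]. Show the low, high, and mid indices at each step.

Binary search for 7 in [1, 3, 7, 9, 12, 23, 27, 28, 38, 41, 43]:

lo=0, hi=10, mid=5, arr[mid]=23 -> 23 > 7, search left half
lo=0, hi=4, mid=2, arr[mid]=7 -> Found target at index 2!

Binary search finds 7 at index 2 after 2 comparisons. The search repeatedly halves the search space by comparing with the middle element.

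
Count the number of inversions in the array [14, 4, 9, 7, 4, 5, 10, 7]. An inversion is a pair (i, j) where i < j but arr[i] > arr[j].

Finding inversions in [14, 4, 9, 7, 4, 5, 10, 7]:

(0, 1): arr[0]=14 > arr[1]=4
(0, 2): arr[0]=14 > arr[2]=9
(0, 3): arr[0]=14 > arr[3]=7
(0, 4): arr[0]=14 > arr[4]=4
(0, 5): arr[0]=14 > arr[5]=5
(0, 6): arr[0]=14 > arr[6]=10
(0, 7): arr[0]=14 > arr[7]=7
(2, 3): arr[2]=9 > arr[3]=7
(2, 4): arr[2]=9 > arr[4]=4
(2, 5): arr[2]=9 > arr[5]=5
(2, 7): arr[2]=9 > arr[7]=7
(3, 4): arr[3]=7 > arr[4]=4
(3, 5): arr[3]=7 > arr[5]=5
(6, 7): arr[6]=10 > arr[7]=7

Total inversions: 14

The array has 14 inversion(s): (0,1), (0,2), (0,3), (0,4), (0,5), (0,6), (0,7), (2,3), (2,4), (2,5), (2,7), (3,4), (3,5), (6,7). Each pair (i,j) satisfies i < j and arr[i] > arr[j].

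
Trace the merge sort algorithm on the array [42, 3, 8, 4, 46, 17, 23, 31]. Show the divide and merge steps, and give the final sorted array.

Merge sort trace:

Split: [42, 3, 8, 4, 46, 17, 23, 31] -> [42, 3, 8, 4] and [46, 17, 23, 31]
  Split: [42, 3, 8, 4] -> [42, 3] and [8, 4]
    Split: [42, 3] -> [42] and [3]
    Merge: [42] + [3] -> [3, 42]
    Split: [8, 4] -> [8] and [4]
    Merge: [8] + [4] -> [4, 8]
  Merge: [3, 42] + [4, 8] -> [3, 4, 8, 42]
  Split: [46, 17, 23, 31] -> [46, 17] and [23, 31]
    Split: [46, 17] -> [46] and [17]
    Merge: [46] + [17] -> [17, 46]
    Split: [23, 31] -> [23] and [31]
    Merge: [23] + [31] -> [23, 31]
  Merge: [17, 46] + [23, 31] -> [17, 23, 31, 46]
Merge: [3, 4, 8, 42] + [17, 23, 31, 46] -> [3, 4, 8, 17, 23, 31, 42, 46]

Final sorted array: [3, 4, 8, 17, 23, 31, 42, 46]

The merge sort proceeds by recursively splitting the array and merging sorted halves.
After all merges, the sorted array is [3, 4, 8, 17, 23, 31, 42, 46].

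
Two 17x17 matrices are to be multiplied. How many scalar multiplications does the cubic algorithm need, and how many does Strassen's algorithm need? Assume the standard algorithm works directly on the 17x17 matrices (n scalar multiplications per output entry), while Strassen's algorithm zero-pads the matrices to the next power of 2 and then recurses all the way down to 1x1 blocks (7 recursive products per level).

Matrix multiplication for 17x17 matrices:

Strassen's algorithm requires power-of-2 dimensions. Pad 17x17 to 32x32 (next power of 2).

Standard algorithm: 17^3 = 4913 multiplications
Strassen's algorithm: 7^(log2(32)) = 7^5 = 16807 multiplications
Difference: 4913 - 16807 = -11894 (Strassen uses MORE here due to padding overhead — for small or just-over-power-of-2 n, padding can outweigh the per-level savings)

Standard: 4913 multiplications (17^3). Strassen: 16807 multiplications (7^5, after padding to 32x32). Strassen reduces 8 recursive multiplications to 7 at each level.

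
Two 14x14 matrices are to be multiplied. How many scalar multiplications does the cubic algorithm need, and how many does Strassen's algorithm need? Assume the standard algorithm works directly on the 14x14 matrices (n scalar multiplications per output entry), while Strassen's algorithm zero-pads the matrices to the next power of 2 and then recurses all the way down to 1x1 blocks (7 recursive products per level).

Matrix multiplication for 14x14 matrices:

Strassen's algorithm requires power-of-2 dimensions. Pad 14x14 to 16x16 (next power of 2).

Standard algorithm: 14^3 = 2744 multiplications
Strassen's algorithm: 7^(log2(16)) = 7^4 = 2401 multiplications
Savings: 2744 - 2401 = 343 multiplications

Standard: 2744 multiplications (14^3). Strassen: 2401 multiplications (7^4, after padding to 16x16). Strassen reduces 8 recursive multiplications to 7 at each level.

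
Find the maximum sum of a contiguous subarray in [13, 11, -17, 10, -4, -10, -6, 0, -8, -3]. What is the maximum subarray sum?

Using Kadane's algorithm on [13, 11, -17, 10, -4, -10, -6, 0, -8, -3]:

Scanning through the array:
Position 1 (value 11): max_ending_here = 24, max_so_far = 24
Position 2 (value -17): max_ending_here = 7, max_so_far = 24
Position 3 (value 10): max_ending_here = 17, max_so_far = 24
Position 4 (value -4): max_ending_here = 13, max_so_far = 24
Position 5 (value -10): max_ending_here = 3, max_so_far = 24
Position 6 (value -6): max_ending_here = -3, max_so_far = 24
Position 7 (value 0): max_ending_here = 0, max_so_far = 24
Position 8 (value -8): max_ending_here = -8, max_so_far = 24
Position 9 (value -3): max_ending_here = -3, max_so_far = 24

Maximum subarray: [13, 11]
Maximum sum: 24

The maximum subarray is [13, 11] with sum 24. This subarray runs from index 0 to index 1.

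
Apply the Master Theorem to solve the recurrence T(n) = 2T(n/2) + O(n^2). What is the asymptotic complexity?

Master Theorem for T(n) = 2T(n/2) + O(n^2):

a = 2, b = 2, c = 2
log_b(a) = log_2(2) = 1.0000

Case 3: c = 2 > log_2(2) = 1.0000
T(n) = O(n^2) = O(n^2)

For T(n) = 2T(n/2) + O(n^2): log_2(2) = 1.0000. This is Case 3 of the Master Theorem (c > log_b(a), work dominated by root), giving O(n^2).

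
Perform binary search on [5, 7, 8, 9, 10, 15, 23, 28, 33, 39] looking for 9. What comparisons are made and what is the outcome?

Binary search for 9 in [5, 7, 8, 9, 10, 15, 23, 28, 33, 39]:

lo=0, hi=9, mid=4, arr[mid]=10 -> 10 > 9, search left half
lo=0, hi=3, mid=1, arr[mid]=7 -> 7 < 9, search right half
lo=2, hi=3, mid=2, arr[mid]=8 -> 8 < 9, search right half
lo=3, hi=3, mid=3, arr[mid]=9 -> Found target at index 3!

Binary search finds 9 at index 3 after 4 comparisons. The search repeatedly halves the search space by comparing with the middle element.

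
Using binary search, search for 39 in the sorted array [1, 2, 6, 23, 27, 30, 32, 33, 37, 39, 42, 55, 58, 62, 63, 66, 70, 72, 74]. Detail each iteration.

Binary search for 39 in [1, 2, 6, 23, 27, 30, 32, 33, 37, 39, 42, 55, 58, 62, 63, 66, 70, 72, 74]:

lo=0, hi=18, mid=9, arr[mid]=39 -> Found target at index 9!

Binary search finds 39 at index 9 after 1 comparisons. The search repeatedly halves the search space by comparing with the middle element.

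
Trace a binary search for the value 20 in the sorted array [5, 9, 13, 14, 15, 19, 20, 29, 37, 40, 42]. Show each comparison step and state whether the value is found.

Binary search for 20 in [5, 9, 13, 14, 15, 19, 20, 29, 37, 40, 42]:

lo=0, hi=10, mid=5, arr[mid]=19 -> 19 < 20, search right half
lo=6, hi=10, mid=8, arr[mid]=37 -> 37 > 20, search left half
lo=6, hi=7, mid=6, arr[mid]=20 -> Found target at index 6!

Binary search finds 20 at index 6 after 3 comparisons. The search repeatedly halves the search space by comparing with the middle element.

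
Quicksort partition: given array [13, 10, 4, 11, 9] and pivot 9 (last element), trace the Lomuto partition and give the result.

Lomuto partition with pivot = 9:

Initial array: [13, 10, 4, 11, 9]

arr[0]=13 > 9: no swap
arr[1]=10 > 9: no swap
arr[2]=4 <= 9: swap with position 0, array becomes [4, 10, 13, 11, 9]
arr[3]=11 > 9: no swap

Place pivot at position 1: [4, 9, 13, 11, 10]
Pivot position: 1

After partitioning with pivot 9, the array becomes [4, 9, 13, 11, 10]. The pivot is placed at index 1. All elements to the left of the pivot are <= 9, and all elements to the right are > 9.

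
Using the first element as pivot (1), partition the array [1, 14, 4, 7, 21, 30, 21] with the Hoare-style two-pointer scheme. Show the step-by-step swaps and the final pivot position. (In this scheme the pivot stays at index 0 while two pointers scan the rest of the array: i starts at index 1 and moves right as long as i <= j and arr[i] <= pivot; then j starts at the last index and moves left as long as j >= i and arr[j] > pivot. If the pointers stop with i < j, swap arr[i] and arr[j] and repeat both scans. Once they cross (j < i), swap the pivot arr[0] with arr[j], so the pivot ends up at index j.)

Hoare-style two-pointer partition with pivot = 1:

Initial array: [1, 14, 4, 7, 21, 30, 21]

Pointers start at i = 1, j = 6.
i ends at 1, j ends at 0: the pointers have crossed (j < i), so scanning stops.

j = 0, so swapping arr[0] with arr[j] leaves the pivot at position 0: [1, 14, 4, 7, 21, 30, 21]
Pivot position: 0

After partitioning with pivot 1, the array becomes [1, 14, 4, 7, 21, 30, 21]. The pivot is placed at index 0. All elements to the left of the pivot are <= 1, and all elements to the right are > 1.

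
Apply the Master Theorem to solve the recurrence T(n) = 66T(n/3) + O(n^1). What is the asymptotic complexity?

Master Theorem for T(n) = 66T(n/3) + O(n^1):

a = 66, b = 3, c = 1
log_b(a) = log_3(66) = 3.8136

Case 1: c = 1 < log_3(66) = 3.8136
T(n) = O(n^(log_3 66))

For T(n) = 66T(n/3) + O(n^1): log_3(66) = 3.8136. This is Case 1 of the Master Theorem (c < log_b(a), work dominated by leaves), giving O(n^(log_3 66)).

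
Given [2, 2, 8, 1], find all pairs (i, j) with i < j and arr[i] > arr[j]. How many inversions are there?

Finding inversions in [2, 2, 8, 1]:

(0, 3): arr[0]=2 > arr[3]=1
(1, 3): arr[1]=2 > arr[3]=1
(2, 3): arr[2]=8 > arr[3]=1

Total inversions: 3

The array has 3 inversion(s): (0,3), (1,3), (2,3). Each pair (i,j) satisfies i < j and arr[i] > arr[j].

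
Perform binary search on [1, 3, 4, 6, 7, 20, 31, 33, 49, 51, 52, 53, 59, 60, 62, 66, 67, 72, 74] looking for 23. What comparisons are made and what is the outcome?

Binary search for 23 in [1, 3, 4, 6, 7, 20, 31, 33, 49, 51, 52, 53, 59, 60, 62, 66, 67, 72, 74]:

lo=0, hi=18, mid=9, arr[mid]=51 -> 51 > 23, search left half
lo=0, hi=8, mid=4, arr[mid]=7 -> 7 < 23, search right half
lo=5, hi=8, mid=6, arr[mid]=31 -> 31 > 23, search left half
lo=5, hi=5, mid=5, arr[mid]=20 -> 20 < 23, search right half
lo=6 > hi=5, target 23 not found

Binary search determines that 23 is not in the array after 4 comparisons. The search space was exhausted without finding the target.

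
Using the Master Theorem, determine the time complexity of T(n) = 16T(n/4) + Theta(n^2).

Master Theorem for T(n) = 16T(n/4) + O(n^2):

a = 16, b = 4, c = 2
log_b(a) = log_4(16) = 2.0000

Case 2: c = 2 = log_4(16) = 2.0000
T(n) = O(n^2 log n) = O(n^2 log n)

For T(n) = 16T(n/4) + O(n^2): log_4(16) = 2.0000. This is Case 2 of the Master Theorem (c = log_b(a), equal work at all levels), giving O(n^2 log n).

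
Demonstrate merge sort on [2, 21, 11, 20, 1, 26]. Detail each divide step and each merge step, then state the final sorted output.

Merge sort trace:

Split: [2, 21, 11, 20, 1, 26] -> [2, 21, 11] and [20, 1, 26]
  Split: [2, 21, 11] -> [2] and [21, 11]
    Split: [21, 11] -> [21] and [11]
    Merge: [21] + [11] -> [11, 21]
  Merge: [2] + [11, 21] -> [2, 11, 21]
  Split: [20, 1, 26] -> [20] and [1, 26]
    Split: [1, 26] -> [1] and [26]
    Merge: [1] + [26] -> [1, 26]
  Merge: [20] + [1, 26] -> [1, 20, 26]
Merge: [2, 11, 21] + [1, 20, 26] -> [1, 2, 11, 20, 21, 26]

Final sorted array: [1, 2, 11, 20, 21, 26]

The merge sort proceeds by recursively splitting the array and merging sorted halves.
After all merges, the sorted array is [1, 2, 11, 20, 21, 26].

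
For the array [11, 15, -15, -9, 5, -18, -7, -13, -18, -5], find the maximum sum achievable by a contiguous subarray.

Using Kadane's algorithm on [11, 15, -15, -9, 5, -18, -7, -13, -18, -5]:

Scanning through the array:
Position 1 (value 15): max_ending_here = 26, max_so_far = 26
Position 2 (value -15): max_ending_here = 11, max_so_far = 26
Position 3 (value -9): max_ending_here = 2, max_so_far = 26
Position 4 (value 5): max_ending_here = 7, max_so_far = 26
Position 5 (value -18): max_ending_here = -11, max_so_far = 26
Position 6 (value -7): max_ending_here = -7, max_so_far = 26
Position 7 (value -13): max_ending_here = -13, max_so_far = 26
Position 8 (value -18): max_ending_here = -18, max_so_far = 26
Position 9 (value -5): max_ending_here = -5, max_so_far = 26

Maximum subarray: [11, 15]
Maximum sum: 26

The maximum subarray is [11, 15] with sum 26. This subarray runs from index 0 to index 1.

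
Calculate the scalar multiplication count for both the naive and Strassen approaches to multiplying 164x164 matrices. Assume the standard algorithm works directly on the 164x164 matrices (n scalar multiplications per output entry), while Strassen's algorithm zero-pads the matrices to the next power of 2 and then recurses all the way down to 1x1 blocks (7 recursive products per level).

Matrix multiplication for 164x164 matrices:

Strassen's algorithm requires power-of-2 dimensions. Pad 164x164 to 256x256 (next power of 2).

Standard algorithm: 164^3 = 4410944 multiplications
Strassen's algorithm: 7^(log2(256)) = 7^8 = 5764801 multiplications
Difference: 4410944 - 5764801 = -1353857 (Strassen uses MORE here due to padding overhead — for small or just-over-power-of-2 n, padding can outweigh the per-level savings)

Standard: 4410944 multiplications (164^3). Strassen: 5764801 multiplications (7^8, after padding to 256x256). Strassen reduces 8 recursive multiplications to 7 at each level.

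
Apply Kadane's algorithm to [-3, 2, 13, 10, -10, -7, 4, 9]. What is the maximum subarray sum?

Using Kadane's algorithm on [-3, 2, 13, 10, -10, -7, 4, 9]:

Scanning through the array:
Position 1 (value 2): max_ending_here = 2, max_so_far = 2
Position 2 (value 13): max_ending_here = 15, max_so_far = 15
Position 3 (value 10): max_ending_here = 25, max_so_far = 25
Position 4 (value -10): max_ending_here = 15, max_so_far = 25
Position 5 (value -7): max_ending_here = 8, max_so_far = 25
Position 6 (value 4): max_ending_here = 12, max_so_far = 25
Position 7 (value 9): max_ending_here = 21, max_so_far = 25

Maximum subarray: [2, 13, 10]
Maximum sum: 25

The maximum subarray is [2, 13, 10] with sum 25. This subarray runs from index 1 to index 3.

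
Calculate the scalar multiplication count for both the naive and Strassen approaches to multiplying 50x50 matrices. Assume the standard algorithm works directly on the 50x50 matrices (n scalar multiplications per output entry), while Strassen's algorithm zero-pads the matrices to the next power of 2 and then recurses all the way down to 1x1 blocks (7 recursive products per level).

Matrix multiplication for 50x50 matrices:

Strassen's algorithm requires power-of-2 dimensions. Pad 50x50 to 64x64 (next power of 2).

Standard algorithm: 50^3 = 125000 multiplications
Strassen's algorithm: 7^(log2(64)) = 7^6 = 117649 multiplications
Savings: 125000 - 117649 = 7351 multiplications

Standard: 125000 multiplications (50^3). Strassen: 117649 multiplications (7^6, after padding to 64x64). Strassen reduces 8 recursive multiplications to 7 at each level.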